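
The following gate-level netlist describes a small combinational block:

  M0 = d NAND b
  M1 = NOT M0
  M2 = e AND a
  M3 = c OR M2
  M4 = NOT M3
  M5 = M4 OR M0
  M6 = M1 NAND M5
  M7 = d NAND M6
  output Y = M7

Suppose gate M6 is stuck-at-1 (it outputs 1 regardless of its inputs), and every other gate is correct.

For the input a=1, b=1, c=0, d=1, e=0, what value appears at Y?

0

Propagate with M6 forced: M0=0, M1=1, M2=0, M3=0, M4=1, M5=1, M6=1 [stuck-at-1], M7=0.
So Y = 0. (Without the fault it would be 1.)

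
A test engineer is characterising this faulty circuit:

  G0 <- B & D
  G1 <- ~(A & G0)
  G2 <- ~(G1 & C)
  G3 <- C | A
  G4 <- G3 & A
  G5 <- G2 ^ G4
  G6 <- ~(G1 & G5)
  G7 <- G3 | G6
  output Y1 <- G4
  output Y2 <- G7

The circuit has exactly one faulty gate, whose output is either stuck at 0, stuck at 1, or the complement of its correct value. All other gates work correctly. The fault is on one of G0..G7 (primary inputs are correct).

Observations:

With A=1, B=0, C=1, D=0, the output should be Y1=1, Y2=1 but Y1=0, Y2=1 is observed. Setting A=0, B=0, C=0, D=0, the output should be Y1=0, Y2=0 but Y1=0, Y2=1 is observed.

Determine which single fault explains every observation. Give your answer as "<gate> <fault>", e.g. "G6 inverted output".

G3 inverted output

Fault-free values for test 1 (A=1, B=0, C=1, D=0): G0=0, G1=1, G2=0, G3=1, G4=1, G5=1, G6=0, G7=1, giving Y1=1, Y2=1. Observed Y1=0, Y2=1.
Test 1: faults giving observed Y1=0, Y2=1 are {G3 stuck-at-0, G3 inverted output, G4 stuck-at-0, G4 inverted output}.
Test 2 (A=0, B=0, C=0, D=0): fault-free G0=0, G1=1, G2=1, G3=0, G4=0, G5=1, G6=0, G7=0 → Y1=0, Y2=0; observed Y1=0, Y2=1. Eliminates G3 stuck-at-0, G4 stuck-at-0, G4 inverted output.
Only G3 inverted output is consistent with every test.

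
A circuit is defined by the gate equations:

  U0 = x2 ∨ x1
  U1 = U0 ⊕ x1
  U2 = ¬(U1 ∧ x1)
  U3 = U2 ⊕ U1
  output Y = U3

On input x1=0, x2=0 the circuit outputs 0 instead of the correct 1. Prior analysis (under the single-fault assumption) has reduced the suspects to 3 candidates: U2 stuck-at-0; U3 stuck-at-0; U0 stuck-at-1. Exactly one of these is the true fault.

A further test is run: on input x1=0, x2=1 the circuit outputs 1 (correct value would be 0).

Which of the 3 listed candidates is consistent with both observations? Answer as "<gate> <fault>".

U2 stuck-at-0

Evaluate each candidate on input x1=0, x2=1:
  U2 stuck-at-0: U0=1, U1=1, U2=0 [stuck-at-0], U3=1 → 1 — matches
  U3 stuck-at-0: U0=1, U1=1, U2=1, U3=0 [stuck-at-0] → 0 — eliminated
  U0 stuck-at-1: U0=1 [stuck-at-1], U1=1, U2=1, U3=0 → 0 — eliminated
Only U2 stuck-at-0 reproduces the observed 1.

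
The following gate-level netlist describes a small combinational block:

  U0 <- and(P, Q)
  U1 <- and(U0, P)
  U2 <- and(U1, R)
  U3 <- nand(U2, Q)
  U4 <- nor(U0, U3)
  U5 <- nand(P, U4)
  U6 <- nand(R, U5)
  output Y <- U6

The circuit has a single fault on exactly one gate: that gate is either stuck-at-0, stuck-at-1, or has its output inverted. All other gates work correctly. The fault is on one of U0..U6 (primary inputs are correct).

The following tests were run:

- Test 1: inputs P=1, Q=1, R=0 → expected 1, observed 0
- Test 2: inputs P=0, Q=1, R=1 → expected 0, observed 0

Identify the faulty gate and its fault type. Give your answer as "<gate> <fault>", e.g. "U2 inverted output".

Fault-free values for test 1 (P=1, Q=1, R=0): U0=1, U1=1, U2=0, U3=1, U4=0, U5=1, U6=1, giving Y=1. Observed 0.
Test 1: faults giving observed 0 are {U6 stuck-at-0, U6 inverted output}.
Test 2 (P=0, Q=1, R=1): fault-free U0=0, U1=0, U2=0, U3=1, U4=0, U5=1, U6=0 → 0; observed 0. Eliminates U6 inverted output.
Only U6 stuck-at-0 is consistent with every test.

U6 stuck-at-0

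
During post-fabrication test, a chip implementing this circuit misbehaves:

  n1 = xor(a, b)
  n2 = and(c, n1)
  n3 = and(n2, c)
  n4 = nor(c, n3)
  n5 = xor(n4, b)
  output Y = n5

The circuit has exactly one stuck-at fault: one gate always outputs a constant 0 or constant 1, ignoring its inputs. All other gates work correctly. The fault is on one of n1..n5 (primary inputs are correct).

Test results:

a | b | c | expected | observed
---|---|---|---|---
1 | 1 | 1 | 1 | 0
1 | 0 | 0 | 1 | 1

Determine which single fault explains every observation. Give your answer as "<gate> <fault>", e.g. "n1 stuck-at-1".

Fault-free values for test 1 (a=1, b=1, c=1): n1=0, n2=0, n3=0, n4=0, n5=1, giving Y=1. Observed 0.
Test 1: faults giving observed 0 are {n4 stuck-at-1, n5 stuck-at-0}.
Test 2 (a=1, b=0, c=0): fault-free n1=1, n2=0, n3=0, n4=1, n5=1 → 1; observed 1. Eliminates n5 stuck-at-0.
Only n4 stuck-at-1 is consistent with every test.

n4 stuck-at-1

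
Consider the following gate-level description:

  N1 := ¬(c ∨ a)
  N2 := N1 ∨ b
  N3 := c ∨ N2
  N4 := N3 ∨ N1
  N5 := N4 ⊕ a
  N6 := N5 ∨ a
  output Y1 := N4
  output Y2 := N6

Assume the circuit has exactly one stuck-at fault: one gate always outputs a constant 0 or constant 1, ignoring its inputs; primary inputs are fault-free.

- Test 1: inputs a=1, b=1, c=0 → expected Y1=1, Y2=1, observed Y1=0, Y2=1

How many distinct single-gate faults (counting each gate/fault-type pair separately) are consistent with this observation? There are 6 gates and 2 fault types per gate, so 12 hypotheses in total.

Fault-free: N1=0, N2=1, N3=1, N4=1, N5=0, N6=1 → Y1=1, Y2=1. Observed Y1=0, Y2=1.
  N1 stuck-at-0: output Y1=1, Y2=1 ✗
  N1 stuck-at-1: output Y1=1, Y2=1 ✗
  N2 stuck-at-0: output Y1=0, Y2=1 ✓
  N2 stuck-at-1: output Y1=1, Y2=1 ✗
  N3 stuck-at-0: output Y1=0, Y2=1 ✓
  N3 stuck-at-1: output Y1=1, Y2=1 ✗
  N4 stuck-at-0: output Y1=0, Y2=1 ✓
  N4 stuck-at-1: output Y1=1, Y2=1 ✗
  N5 stuck-at-0: output Y1=1, Y2=1 ✗
  N5 stuck-at-1: output Y1=1, Y2=1 ✗
  N6 stuck-at-0: output Y1=1, Y2=0 ✗
  N6 stuck-at-1: output Y1=1, Y2=1 ✗
Consistent faults: {N2 stuck-at-0, N3 stuck-at-0, N4 stuck-at-0} — 3 in all.

3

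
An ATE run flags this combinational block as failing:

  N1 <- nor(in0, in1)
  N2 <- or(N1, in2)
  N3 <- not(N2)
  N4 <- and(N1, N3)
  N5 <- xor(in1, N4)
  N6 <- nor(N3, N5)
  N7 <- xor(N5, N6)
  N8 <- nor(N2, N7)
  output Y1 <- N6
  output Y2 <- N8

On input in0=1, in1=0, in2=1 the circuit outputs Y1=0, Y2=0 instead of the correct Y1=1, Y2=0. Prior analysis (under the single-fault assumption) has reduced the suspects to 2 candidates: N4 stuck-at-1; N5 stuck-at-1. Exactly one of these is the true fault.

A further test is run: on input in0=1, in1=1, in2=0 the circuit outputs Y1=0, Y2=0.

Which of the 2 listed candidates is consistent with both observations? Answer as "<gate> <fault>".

N5 stuck-at-1

Evaluate each candidate on input in0=1, in1=1, in2=0:
  N4 stuck-at-1: N1=0, N2=0, N3=1, N4=1 [stuck-at-1], N5=0, N6=0, N7=0, N8=1 → Y1=0, Y2=1 — eliminated
  N5 stuck-at-1: N1=0, N2=0, N3=1, N4=0, N5=1 [stuck-at-1], N6=0, N7=1, N8=0 → Y1=0, Y2=0 — matches
Only N5 stuck-at-1 reproduces the observed Y1=0, Y2=0.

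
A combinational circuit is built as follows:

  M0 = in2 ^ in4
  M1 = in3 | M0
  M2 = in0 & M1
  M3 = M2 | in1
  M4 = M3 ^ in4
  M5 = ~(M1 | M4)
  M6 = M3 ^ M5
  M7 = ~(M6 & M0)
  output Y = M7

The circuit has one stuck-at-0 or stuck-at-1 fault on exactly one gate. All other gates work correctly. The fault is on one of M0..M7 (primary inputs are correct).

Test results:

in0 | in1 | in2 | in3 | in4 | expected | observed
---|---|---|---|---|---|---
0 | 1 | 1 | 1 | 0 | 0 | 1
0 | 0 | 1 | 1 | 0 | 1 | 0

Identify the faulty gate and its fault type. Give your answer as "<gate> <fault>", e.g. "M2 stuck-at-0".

M5 stuck-at-1

Fault-free values for test 1 (in0=0, in1=1, in2=1, in3=1, in4=0): M0=1, M1=1, M2=0, M3=1, M4=1, M5=0, M6=1, M7=0, giving Y=0. Observed 1.
Test 1: faults giving observed 1 are {M0 stuck-at-0, M3 stuck-at-0, M5 stuck-at-1, M6 stuck-at-0, M7 stuck-at-1}.
Test 2 (in0=0, in1=0, in2=1, in3=1, in4=0): fault-free M0=1, M1=1, M2=0, M3=0, M4=0, M5=0, M6=0, M7=1 → 1; observed 0. Eliminates M0 stuck-at-0, M3 stuck-at-0, M6 stuck-at-0, M7 stuck-at-1.
Only M5 stuck-at-1 is consistent with every test.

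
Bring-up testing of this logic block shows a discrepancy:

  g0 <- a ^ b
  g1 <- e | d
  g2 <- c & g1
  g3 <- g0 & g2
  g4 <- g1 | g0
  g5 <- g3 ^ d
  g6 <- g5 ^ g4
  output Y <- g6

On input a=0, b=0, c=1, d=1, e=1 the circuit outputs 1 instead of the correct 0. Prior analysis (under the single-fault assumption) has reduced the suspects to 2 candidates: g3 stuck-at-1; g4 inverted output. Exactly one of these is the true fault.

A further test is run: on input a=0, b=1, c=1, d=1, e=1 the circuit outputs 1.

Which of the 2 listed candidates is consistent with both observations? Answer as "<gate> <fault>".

g3 stuck-at-1

Evaluate each candidate on input a=0, b=1, c=1, d=1, e=1:
  g3 stuck-at-1: g0=1, g1=1, g2=1, g3=1 [stuck-at-1], g4=1, g5=0, g6=1 → 1 — matches
  g4 inverted output: g0=1, g1=1, g2=1, g3=1, g4=0 [inverted output], g5=0, g6=0 → 0 — eliminated
Only g3 stuck-at-1 reproduces the observed 1.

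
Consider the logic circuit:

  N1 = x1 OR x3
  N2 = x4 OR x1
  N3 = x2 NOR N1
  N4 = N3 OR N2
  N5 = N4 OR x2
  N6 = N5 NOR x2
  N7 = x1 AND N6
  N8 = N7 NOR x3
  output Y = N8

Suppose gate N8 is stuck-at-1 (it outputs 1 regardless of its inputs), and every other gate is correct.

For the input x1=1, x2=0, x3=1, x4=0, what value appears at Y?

1

Propagate with N8 forced: N1=1, N2=1, N3=0, N4=1, N5=1, N6=0, N7=0, N8=1 [stuck-at-1].
So Y = 1. (Without the fault it would be 0.)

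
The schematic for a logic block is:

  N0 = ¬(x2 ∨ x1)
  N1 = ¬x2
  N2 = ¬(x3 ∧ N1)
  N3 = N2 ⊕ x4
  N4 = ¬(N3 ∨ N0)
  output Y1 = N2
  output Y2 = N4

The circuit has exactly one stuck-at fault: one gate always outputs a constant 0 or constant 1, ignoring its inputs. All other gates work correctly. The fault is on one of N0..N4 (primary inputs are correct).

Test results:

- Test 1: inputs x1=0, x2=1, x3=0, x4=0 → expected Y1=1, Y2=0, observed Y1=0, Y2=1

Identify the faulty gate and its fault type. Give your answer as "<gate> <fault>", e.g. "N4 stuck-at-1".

N2 stuck-at-0

Fault-free values for test 1 (x1=0, x2=1, x3=0, x4=0): N0=0, N1=0, N2=1, N3=1, N4=0, giving Y1=1, Y2=0. Observed Y1=0, Y2=1.
Test 1: faults giving observed Y1=0, Y2=1 are {N2 stuck-at-0}.
Only N2 stuck-at-0 is consistent with every test.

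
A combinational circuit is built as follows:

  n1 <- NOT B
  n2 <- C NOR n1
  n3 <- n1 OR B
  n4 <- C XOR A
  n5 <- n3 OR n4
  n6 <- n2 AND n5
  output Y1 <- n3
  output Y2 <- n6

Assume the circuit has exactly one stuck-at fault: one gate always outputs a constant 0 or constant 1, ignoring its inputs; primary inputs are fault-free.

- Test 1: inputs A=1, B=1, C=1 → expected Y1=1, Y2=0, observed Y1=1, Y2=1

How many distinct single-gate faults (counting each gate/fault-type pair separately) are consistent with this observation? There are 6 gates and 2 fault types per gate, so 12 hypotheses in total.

Fault-free: n1=0, n2=0, n3=1, n4=0, n5=1, n6=0 → Y1=1, Y2=0. Observed Y1=1, Y2=1.
  n1 stuck-at-0: output Y1=1, Y2=0 ✗
  n1 stuck-at-1: output Y1=1, Y2=0 ✗
  n2 stuck-at-0: output Y1=1, Y2=0 ✗
  n2 stuck-at-1: output Y1=1, Y2=1 ✓
  n3 stuck-at-0: output Y1=0, Y2=0 ✗
  n3 stuck-at-1: output Y1=1, Y2=0 ✗
  n4 stuck-at-0: output Y1=1, Y2=0 ✗
  n4 stuck-at-1: output Y1=1, Y2=0 ✗
  n5 stuck-at-0: output Y1=1, Y2=0 ✗
  n5 stuck-at-1: output Y1=1, Y2=0 ✗
  n6 stuck-at-0: output Y1=1, Y2=0 ✗
  n6 stuck-at-1: output Y1=1, Y2=1 ✓
Consistent faults: {n2 stuck-at-1, n6 stuck-at-1} — 2 in all.

2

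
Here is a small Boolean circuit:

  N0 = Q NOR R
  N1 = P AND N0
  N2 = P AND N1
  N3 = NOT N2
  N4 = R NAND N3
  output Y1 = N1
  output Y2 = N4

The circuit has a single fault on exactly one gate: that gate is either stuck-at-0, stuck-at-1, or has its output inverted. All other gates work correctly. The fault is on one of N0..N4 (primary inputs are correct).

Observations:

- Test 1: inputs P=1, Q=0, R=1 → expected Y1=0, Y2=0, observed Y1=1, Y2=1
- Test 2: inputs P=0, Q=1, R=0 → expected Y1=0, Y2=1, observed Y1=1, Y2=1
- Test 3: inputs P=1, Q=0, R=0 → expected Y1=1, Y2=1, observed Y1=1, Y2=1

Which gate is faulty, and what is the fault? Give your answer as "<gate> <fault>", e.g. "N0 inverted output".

Fault-free values for test 1 (P=1, Q=0, R=1): N0=0, N1=0, N2=0, N3=1, N4=0, giving Y1=0, Y2=0. Observed Y1=1, Y2=1.
Test 1: faults giving observed Y1=1, Y2=1 are {N0 stuck-at-1, N0 inverted output, N1 stuck-at-1, N1 inverted output}.
Test 2 (P=0, Q=1, R=0): fault-free N0=0, N1=0, N2=0, N3=1, N4=1 → Y1=0, Y2=1; observed Y1=1, Y2=1. Eliminates N0 stuck-at-1, N0 inverted output.
Test 3 (P=1, Q=0, R=0): fault-free N0=1, N1=1, N2=1, N3=0, N4=1 → Y1=1, Y2=1; observed Y1=1, Y2=1. Eliminates N1 inverted output.
Only N1 stuck-at-1 is consistent with every test.

N1 stuck-at-1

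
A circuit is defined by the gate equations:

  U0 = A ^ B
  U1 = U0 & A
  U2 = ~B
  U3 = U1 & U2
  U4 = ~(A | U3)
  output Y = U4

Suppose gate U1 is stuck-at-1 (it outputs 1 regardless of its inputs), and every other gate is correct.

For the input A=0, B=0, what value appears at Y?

0

Propagate with U1 forced: U0=0, U1=1 [stuck-at-1], U2=1, U3=1, U4=0.
So Y = 0. (Without the fault it would be 1.)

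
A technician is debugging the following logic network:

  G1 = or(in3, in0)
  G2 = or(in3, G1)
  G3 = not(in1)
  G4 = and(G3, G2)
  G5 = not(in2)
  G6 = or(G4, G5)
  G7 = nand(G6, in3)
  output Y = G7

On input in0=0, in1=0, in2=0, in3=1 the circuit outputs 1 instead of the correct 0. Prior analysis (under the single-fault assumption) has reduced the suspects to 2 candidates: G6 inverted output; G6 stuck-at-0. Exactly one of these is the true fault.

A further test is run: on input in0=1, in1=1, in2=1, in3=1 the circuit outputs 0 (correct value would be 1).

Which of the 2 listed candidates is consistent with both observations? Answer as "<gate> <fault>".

Evaluate each candidate on input in0=1, in1=1, in2=1, in3=1:
  G6 inverted output: G1=1, G2=1, G3=0, G4=0, G5=0, G6=1 [inverted output], G7=0 → 0 — matches
  G6 stuck-at-0: G1=1, G2=1, G3=0, G4=0, G5=0, G6=0 [stuck-at-0], G7=1 → 1 — eliminated
Only G6 inverted output reproduces the observed 0.

G6 inverted output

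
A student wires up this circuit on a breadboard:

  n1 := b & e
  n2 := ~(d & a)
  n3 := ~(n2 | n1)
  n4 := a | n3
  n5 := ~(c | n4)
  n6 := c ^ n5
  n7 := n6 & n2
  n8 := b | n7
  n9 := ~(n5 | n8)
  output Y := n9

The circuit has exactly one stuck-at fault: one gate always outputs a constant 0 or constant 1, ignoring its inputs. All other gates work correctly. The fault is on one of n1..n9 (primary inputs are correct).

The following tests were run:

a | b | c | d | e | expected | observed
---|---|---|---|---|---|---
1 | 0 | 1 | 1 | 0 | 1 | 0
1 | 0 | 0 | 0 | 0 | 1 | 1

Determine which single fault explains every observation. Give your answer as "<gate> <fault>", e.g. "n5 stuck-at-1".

Fault-free values for test 1 (a=1, b=0, c=1, d=1, e=0): n1=0, n2=0, n3=1, n4=1, n5=0, n6=1, n7=0, n8=0, n9=1, giving Y=1. Observed 0.
Test 1: faults giving observed 0 are {n2 stuck-at-1, n5 stuck-at-1, n7 stuck-at-1, n8 stuck-at-1, n9 stuck-at-0}.
Test 2 (a=1, b=0, c=0, d=0, e=0): fault-free n1=0, n2=1, n3=0, n4=1, n5=0, n6=0, n7=0, n8=0, n9=1 → 1; observed 1. Eliminates n5 stuck-at-1, n7 stuck-at-1, n8 stuck-at-1, n9 stuck-at-0.
Only n2 stuck-at-1 is consistent with every test.

n2 stuck-at-1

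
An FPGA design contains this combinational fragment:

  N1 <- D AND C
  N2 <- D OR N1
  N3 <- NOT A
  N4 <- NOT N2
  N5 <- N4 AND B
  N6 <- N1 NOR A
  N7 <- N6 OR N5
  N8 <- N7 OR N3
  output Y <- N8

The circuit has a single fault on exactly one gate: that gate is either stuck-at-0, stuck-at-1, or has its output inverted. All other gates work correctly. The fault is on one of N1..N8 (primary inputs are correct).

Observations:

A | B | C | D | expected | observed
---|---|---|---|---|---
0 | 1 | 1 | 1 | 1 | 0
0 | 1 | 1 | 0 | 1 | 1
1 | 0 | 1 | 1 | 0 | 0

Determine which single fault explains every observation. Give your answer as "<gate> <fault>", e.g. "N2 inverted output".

N3 stuck-at-0

Fault-free values for test 1 (A=0, B=1, C=1, D=1): N1=1, N2=1, N3=1, N4=0, N5=0, N6=0, N7=0, N8=1, giving Y=1. Observed 0.
Test 1: faults giving observed 0 are {N3 stuck-at-0, N3 inverted output, N8 stuck-at-0, N8 inverted output}.
Test 2 (A=0, B=1, C=1, D=0): fault-free N1=0, N2=0, N3=1, N4=1, N5=1, N6=1, N7=1, N8=1 → 1; observed 1. Eliminates N8 stuck-at-0, N8 inverted output.
Test 3 (A=1, B=0, C=1, D=1): fault-free N1=1, N2=1, N3=0, N4=0, N5=0, N6=0, N7=0, N8=0 → 0; observed 0. Eliminates N3 inverted output.
Only N3 stuck-at-0 is consistent with every test.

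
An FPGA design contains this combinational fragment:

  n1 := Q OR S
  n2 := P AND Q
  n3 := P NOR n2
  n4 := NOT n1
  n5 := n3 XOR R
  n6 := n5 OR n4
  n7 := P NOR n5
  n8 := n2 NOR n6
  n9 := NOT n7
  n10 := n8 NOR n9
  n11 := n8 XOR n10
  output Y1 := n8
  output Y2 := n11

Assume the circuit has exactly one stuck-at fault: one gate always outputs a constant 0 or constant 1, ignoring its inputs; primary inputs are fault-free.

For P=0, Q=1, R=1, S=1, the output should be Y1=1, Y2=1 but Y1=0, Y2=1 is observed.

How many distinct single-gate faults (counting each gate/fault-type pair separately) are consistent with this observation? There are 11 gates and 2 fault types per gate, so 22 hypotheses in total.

4

Fault-free: n1=1, n2=0, n3=1, n4=0, n5=0, n6=0, n7=1, n8=1, n9=0, n10=0, n11=1 → Y1=1, Y2=1. Observed Y1=0, Y2=1.
  n1: stuck-at-0 ✓; others ✗
  n2: none of the 2 fault types match ✗
  n3: none of the 2 fault types match ✗
  n4: stuck-at-1 ✓; others ✗
  n5: none of the 2 fault types match ✗
  n6: stuck-at-1 ✓; others ✗
  n7: none of the 2 fault types match ✗
  n8: stuck-at-0 ✓; others ✗
  n9: none of the 2 fault types match ✗
  n10: none of the 2 fault types match ✗
  n11: none of the 2 fault types match ✗
Consistent faults: {n1 stuck-at-0, n4 stuck-at-1, n6 stuck-at-1, n8 stuck-at-0} — 4 in all.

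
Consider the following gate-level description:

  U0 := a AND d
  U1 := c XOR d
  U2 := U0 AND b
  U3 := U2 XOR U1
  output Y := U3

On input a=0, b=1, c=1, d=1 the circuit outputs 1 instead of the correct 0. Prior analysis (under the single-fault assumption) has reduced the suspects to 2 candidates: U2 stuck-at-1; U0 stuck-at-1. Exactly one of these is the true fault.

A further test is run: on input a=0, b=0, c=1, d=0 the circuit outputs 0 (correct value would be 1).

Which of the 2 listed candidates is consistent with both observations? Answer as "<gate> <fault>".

Evaluate each candidate on input a=0, b=0, c=1, d=0:
  U2 stuck-at-1: U0=0, U1=1, U2=1 [stuck-at-1], U3=0 → 0 — matches
  U0 stuck-at-1: U0=1 [stuck-at-1], U1=1, U2=0, U3=1 → 1 — eliminated
Only U2 stuck-at-1 reproduces the observed 0.

U2 stuck-at-1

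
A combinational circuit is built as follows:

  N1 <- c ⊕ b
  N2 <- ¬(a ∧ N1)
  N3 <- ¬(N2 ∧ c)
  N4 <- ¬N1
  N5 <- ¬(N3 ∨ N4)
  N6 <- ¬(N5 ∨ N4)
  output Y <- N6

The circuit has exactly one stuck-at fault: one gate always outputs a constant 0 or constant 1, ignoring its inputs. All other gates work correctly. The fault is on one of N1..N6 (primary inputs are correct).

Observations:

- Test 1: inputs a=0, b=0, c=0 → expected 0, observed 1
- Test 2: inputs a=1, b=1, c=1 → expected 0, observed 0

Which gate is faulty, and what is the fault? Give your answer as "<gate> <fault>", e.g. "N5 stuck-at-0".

N4 stuck-at-0

Fault-free values for test 1 (a=0, b=0, c=0): N1=0, N2=1, N3=1, N4=1, N5=0, N6=0, giving Y=0. Observed 1.
Test 1: faults giving observed 1 are {N1 stuck-at-1, N4 stuck-at-0, N6 stuck-at-1}.
Test 2 (a=1, b=1, c=1): fault-free N1=0, N2=1, N3=0, N4=1, N5=0, N6=0 → 0; observed 0. Eliminates N1 stuck-at-1, N6 stuck-at-1.
Only N4 stuck-at-0 is consistent with every test.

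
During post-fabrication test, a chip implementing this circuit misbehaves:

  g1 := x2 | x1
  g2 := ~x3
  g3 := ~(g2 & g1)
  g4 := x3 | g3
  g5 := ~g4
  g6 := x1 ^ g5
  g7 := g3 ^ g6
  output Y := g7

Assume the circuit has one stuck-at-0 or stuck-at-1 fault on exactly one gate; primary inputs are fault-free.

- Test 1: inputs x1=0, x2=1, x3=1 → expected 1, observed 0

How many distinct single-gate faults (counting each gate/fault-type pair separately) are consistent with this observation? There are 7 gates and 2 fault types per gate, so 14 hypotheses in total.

6

Fault-free: g1=1, g2=0, g3=1, g4=1, g5=0, g6=0, g7=1 → 1. Observed 0.
  g1 stuck-at-0: output 1 ✗
  g1 stuck-at-1: output 1 ✗
  g2 stuck-at-0: output 1 ✗
  g2 stuck-at-1: output 0 ✓
  g3 stuck-at-0: output 0 ✓
  g3 stuck-at-1: output 1 ✗
  g4 stuck-at-0: output 0 ✓
  g4 stuck-at-1: output 1 ✗
  g5 stuck-at-0: output 1 ✗
  g5 stuck-at-1: output 0 ✓
  g6 stuck-at-0: output 1 ✗
  g6 stuck-at-1: output 0 ✓
  g7 stuck-at-0: output 0 ✓
  g7 stuck-at-1: output 1 ✗
Consistent faults: {g2 stuck-at-1, g3 stuck-at-0, g4 stuck-at-0, g5 stuck-at-1, g6 stuck-at-1, g7 stuck-at-0} — 6 in all.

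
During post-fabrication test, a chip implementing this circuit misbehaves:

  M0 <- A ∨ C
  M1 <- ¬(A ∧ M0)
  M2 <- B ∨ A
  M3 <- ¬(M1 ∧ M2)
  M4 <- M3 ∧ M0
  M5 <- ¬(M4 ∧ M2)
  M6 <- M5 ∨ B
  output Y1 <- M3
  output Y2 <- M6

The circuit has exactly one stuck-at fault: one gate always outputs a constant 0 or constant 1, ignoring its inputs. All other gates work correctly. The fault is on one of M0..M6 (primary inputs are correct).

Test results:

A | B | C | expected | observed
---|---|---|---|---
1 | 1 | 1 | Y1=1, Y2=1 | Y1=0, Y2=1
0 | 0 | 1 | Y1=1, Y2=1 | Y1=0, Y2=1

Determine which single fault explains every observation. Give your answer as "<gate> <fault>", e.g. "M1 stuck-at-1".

Fault-free values for test 1 (A=1, B=1, C=1): M0=1, M1=0, M2=1, M3=1, M4=1, M5=0, M6=1, giving Y1=1, Y2=1. Observed Y1=0, Y2=1.
Test 1: faults giving observed Y1=0, Y2=1 are {M0 stuck-at-0, M1 stuck-at-1, M3 stuck-at-0}.
Test 2 (A=0, B=0, C=1): fault-free M0=1, M1=1, M2=0, M3=1, M4=1, M5=1, M6=1 → Y1=1, Y2=1; observed Y1=0, Y2=1. Eliminates M0 stuck-at-0, M1 stuck-at-1.
Only M3 stuck-at-0 is consistent with every test.

M3 stuck-at-0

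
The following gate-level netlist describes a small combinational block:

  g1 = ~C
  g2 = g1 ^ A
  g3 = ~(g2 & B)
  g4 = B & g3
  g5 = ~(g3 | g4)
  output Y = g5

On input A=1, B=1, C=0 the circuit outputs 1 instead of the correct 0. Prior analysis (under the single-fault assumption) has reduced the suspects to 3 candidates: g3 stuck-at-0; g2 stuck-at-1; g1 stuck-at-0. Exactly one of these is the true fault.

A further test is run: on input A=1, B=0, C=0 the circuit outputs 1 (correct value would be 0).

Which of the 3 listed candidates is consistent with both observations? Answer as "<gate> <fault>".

g3 stuck-at-0

Evaluate each candidate on input A=1, B=0, C=0:
  g3 stuck-at-0: g1=1, g2=0, g3=0 [stuck-at-0], g4=0, g5=1 → 1 — matches
  g2 stuck-at-1: g1=1, g2=1 [stuck-at-1], g3=1, g4=0, g5=0 → 0 — eliminated
  g1 stuck-at-0: g1=0 [stuck-at-0], g2=1, g3=1, g4=0, g5=0 → 0 — eliminated
Only g3 stuck-at-0 reproduces the observed 1.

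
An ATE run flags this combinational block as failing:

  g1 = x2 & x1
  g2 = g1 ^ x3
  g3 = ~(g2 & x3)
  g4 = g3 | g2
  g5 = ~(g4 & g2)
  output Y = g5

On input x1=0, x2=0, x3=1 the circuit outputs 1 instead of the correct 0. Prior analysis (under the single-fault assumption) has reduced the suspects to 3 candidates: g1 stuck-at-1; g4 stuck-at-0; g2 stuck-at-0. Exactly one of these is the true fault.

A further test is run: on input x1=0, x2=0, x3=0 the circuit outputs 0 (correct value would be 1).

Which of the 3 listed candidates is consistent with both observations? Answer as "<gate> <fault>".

g1 stuck-at-1

Evaluate each candidate on input x1=0, x2=0, x3=0:
  g1 stuck-at-1: g1=1 [stuck-at-1], g2=1, g3=1, g4=1, g5=0 → 0 — matches
  g4 stuck-at-0: g1=0, g2=0, g3=1, g4=0 [stuck-at-0], g5=1 → 1 — eliminated
  g2 stuck-at-0: g1=0, g2=0 [stuck-at-0], g3=1, g4=1, g5=1 → 1 — eliminated
Only g1 stuck-at-1 reproduces the observed 0.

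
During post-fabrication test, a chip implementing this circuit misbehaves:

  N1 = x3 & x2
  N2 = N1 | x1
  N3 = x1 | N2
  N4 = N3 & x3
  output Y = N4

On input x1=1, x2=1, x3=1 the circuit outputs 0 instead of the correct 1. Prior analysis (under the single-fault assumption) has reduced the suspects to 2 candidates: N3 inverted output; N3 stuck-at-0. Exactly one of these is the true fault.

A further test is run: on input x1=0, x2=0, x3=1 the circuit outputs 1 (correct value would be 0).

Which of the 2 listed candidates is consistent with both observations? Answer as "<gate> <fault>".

Evaluate each candidate on input x1=0, x2=0, x3=1:
  N3 inverted output: N1=0, N2=0, N3=1 [inverted output], N4=1 → 1 — matches
  N3 stuck-at-0: N1=0, N2=0, N3=0 [stuck-at-0], N4=0 → 0 — eliminated
Only N3 inverted output reproduces the observed 1.

N3 inverted output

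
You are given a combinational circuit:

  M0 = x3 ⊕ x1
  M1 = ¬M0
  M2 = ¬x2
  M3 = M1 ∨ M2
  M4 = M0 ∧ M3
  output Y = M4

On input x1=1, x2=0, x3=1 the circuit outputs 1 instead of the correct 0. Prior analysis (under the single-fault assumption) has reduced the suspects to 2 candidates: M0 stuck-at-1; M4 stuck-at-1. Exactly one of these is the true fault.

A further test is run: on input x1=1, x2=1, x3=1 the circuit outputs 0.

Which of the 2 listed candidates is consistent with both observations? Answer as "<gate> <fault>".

Evaluate each candidate on input x1=1, x2=1, x3=1:
  M0 stuck-at-1: M0=1 [stuck-at-1], M1=0, M2=0, M3=0, M4=0 → 0 — matches
  M4 stuck-at-1: M0=0, M1=1, M2=0, M3=1, M4=1 [stuck-at-1] → 1 — eliminated
Only M0 stuck-at-1 reproduces the observed 0.

M0 stuck-at-1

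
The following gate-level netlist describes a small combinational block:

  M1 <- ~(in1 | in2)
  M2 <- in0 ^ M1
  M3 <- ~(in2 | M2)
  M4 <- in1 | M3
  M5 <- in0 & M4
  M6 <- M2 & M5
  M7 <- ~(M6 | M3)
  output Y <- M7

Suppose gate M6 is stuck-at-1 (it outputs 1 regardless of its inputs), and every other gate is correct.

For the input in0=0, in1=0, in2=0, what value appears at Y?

0

Propagate with M6 forced: M1=1, M2=1, M3=0, M4=0, M5=0, M6=1 [stuck-at-1], M7=0.
So Y = 0. (Without the fault it would be 1.)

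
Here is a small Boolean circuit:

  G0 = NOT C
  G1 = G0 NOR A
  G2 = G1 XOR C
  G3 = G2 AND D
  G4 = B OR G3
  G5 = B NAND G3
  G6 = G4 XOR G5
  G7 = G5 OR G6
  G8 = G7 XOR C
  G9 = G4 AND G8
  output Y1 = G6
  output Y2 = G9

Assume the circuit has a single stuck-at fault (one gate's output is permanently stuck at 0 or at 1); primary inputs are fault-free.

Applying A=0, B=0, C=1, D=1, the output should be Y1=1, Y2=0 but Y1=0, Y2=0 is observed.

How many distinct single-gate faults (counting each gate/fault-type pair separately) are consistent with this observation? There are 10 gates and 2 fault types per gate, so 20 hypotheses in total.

7

Fault-free: G0=0, G1=1, G2=0, G3=0, G4=0, G5=1, G6=1, G7=1, G8=0, G9=0 → Y1=1, Y2=0. Observed Y1=0, Y2=0.
  G0: stuck-at-1 ✓; others ✗
  G1: stuck-at-0 ✓; others ✗
  G2: stuck-at-1 ✓; others ✗
  G3: stuck-at-1 ✓; others ✗
  G4: stuck-at-1 ✓; others ✗
  G5: stuck-at-0 ✓; others ✗
  G6: stuck-at-0 ✓; others ✗
  G7: none of the 2 fault types match ✗
  G8: none of the 2 fault types match ✗
  G9: none of the 2 fault types match ✗
Consistent faults: {G0 stuck-at-1, G1 stuck-at-0, G2 stuck-at-1, G3 stuck-at-1, G4 stuck-at-1, G5 stuck-at-0, G6 stuck-at-0} — 7 in all.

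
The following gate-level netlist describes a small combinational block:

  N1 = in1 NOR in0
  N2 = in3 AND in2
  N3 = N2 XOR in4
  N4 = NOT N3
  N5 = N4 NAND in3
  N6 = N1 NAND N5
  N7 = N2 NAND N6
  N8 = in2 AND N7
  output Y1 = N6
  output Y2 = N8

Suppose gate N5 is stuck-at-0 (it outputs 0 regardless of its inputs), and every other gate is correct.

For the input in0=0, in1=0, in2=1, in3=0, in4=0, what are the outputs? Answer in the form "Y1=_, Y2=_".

Propagate with N5 forced: N1=1, N2=0, N3=0, N4=1, N5=0 [stuck-at-0], N6=1, N7=1, N8=1.
So the outputs are Y1=1, Y2=1. (Without the fault they would be Y1=0, Y2=1.)

Y1=1, Y2=1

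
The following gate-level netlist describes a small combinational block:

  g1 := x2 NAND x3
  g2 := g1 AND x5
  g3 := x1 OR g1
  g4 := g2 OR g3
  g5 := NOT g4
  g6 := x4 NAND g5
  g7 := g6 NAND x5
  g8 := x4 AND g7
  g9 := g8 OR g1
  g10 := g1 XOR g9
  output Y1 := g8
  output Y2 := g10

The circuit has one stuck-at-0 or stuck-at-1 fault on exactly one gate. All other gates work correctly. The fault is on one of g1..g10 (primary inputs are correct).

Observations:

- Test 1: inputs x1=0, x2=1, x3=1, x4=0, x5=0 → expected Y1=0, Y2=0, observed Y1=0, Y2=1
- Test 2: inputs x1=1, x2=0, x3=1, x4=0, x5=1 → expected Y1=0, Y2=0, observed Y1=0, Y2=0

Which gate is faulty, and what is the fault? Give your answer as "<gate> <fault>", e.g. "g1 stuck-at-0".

g9 stuck-at-1

Fault-free values for test 1 (x1=0, x2=1, x3=1, x4=0, x5=0): g1=0, g2=0, g3=0, g4=0, g5=1, g6=1, g7=1, g8=0, g9=0, g10=0, giving Y1=0, Y2=0. Observed Y1=0, Y2=1.
Test 1: faults giving observed Y1=0, Y2=1 are {g9 stuck-at-1, g10 stuck-at-1}.
Test 2 (x1=1, x2=0, x3=1, x4=0, x5=1): fault-free g1=1, g2=1, g3=1, g4=1, g5=0, g6=1, g7=0, g8=0, g9=1, g10=0 → Y1=0, Y2=0; observed Y1=0, Y2=0. Eliminates g10 stuck-at-1.
Only g9 stuck-at-1 is consistent with every test.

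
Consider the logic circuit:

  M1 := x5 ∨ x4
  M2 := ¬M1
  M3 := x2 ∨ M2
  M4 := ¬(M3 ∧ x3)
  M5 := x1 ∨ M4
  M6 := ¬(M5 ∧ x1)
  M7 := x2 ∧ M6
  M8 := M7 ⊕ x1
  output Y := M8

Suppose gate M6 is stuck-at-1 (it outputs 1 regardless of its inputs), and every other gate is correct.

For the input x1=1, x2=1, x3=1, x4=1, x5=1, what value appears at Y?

0

Propagate with M6 forced: M1=1, M2=0, M3=1, M4=0, M5=1, M6=1 [stuck-at-1], M7=1, M8=0.
So Y = 0. (Without the fault it would be 1.)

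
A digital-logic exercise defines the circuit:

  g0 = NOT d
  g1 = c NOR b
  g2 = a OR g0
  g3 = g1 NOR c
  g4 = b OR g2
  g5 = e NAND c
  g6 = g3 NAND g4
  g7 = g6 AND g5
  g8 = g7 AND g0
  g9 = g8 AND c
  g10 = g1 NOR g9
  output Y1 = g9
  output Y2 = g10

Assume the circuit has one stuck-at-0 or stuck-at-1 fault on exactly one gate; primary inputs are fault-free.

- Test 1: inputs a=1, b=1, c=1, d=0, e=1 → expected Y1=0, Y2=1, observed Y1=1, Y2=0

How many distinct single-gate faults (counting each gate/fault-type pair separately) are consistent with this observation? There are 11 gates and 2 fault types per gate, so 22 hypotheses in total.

Fault-free: g0=1, g1=0, g2=1, g3=0, g4=1, g5=0, g6=1, g7=0, g8=0, g9=0, g10=1 → Y1=0, Y2=1. Observed Y1=1, Y2=0.
  g0: none of the 2 fault types match ✗
  g1: none of the 2 fault types match ✗
  g2: none of the 2 fault types match ✗
  g3: none of the 2 fault types match ✗
  g4: none of the 2 fault types match ✗
  g5: stuck-at-1 ✓; others ✗
  g6: none of the 2 fault types match ✗
  g7: stuck-at-1 ✓; others ✗
  g8: stuck-at-1 ✓; others ✗
  g9: stuck-at-1 ✓; others ✗
  g10: none of the 2 fault types match ✗
Consistent faults: {g5 stuck-at-1, g7 stuck-at-1, g8 stuck-at-1, g9 stuck-at-1} — 4 in all.

4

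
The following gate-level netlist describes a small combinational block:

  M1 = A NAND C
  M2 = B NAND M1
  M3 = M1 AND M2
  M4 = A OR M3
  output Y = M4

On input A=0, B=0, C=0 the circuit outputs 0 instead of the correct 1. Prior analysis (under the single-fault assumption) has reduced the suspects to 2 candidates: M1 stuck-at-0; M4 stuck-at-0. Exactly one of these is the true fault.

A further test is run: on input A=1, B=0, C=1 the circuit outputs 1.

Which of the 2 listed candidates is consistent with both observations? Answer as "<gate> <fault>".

M1 stuck-at-0

Evaluate each candidate on input A=1, B=0, C=1:
  M1 stuck-at-0: M1=0 [stuck-at-0], M2=1, M3=0, M4=1 → 1 — matches
  M4 stuck-at-0: M1=0, M2=1, M3=0, M4=0 [stuck-at-0] → 0 — eliminated
Only M1 stuck-at-0 reproduces the observed 1.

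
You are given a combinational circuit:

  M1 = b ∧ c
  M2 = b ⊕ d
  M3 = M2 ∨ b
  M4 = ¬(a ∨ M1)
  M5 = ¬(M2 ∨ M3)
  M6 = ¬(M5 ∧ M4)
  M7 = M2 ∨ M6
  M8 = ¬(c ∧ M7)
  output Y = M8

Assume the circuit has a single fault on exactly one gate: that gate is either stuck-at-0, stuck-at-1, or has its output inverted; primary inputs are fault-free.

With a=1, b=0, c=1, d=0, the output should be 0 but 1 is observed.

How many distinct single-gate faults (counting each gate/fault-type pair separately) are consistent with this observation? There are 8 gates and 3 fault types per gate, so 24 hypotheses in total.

Fault-free: M1=0, M2=0, M3=0, M4=0, M5=1, M6=1, M7=1, M8=0 → 0. Observed 1.
  M1: none of the 3 fault types match ✗
  M2: none of the 3 fault types match ✗
  M3: none of the 3 fault types match ✗
  M4: stuck-at-1, inverted output ✓; others ✗
  M5: none of the 3 fault types match ✗
  M6: stuck-at-0, inverted output ✓; others ✗
  M7: stuck-at-0, inverted output ✓; others ✗
  M8: stuck-at-1, inverted output ✓; others ✗
Consistent faults: {M4 stuck-at-1, M4 inverted output, M6 stuck-at-0, M6 inverted output, M7 stuck-at-0, M7 inverted output, M8 stuck-at-1, M8 inverted output} — 8 in all.

8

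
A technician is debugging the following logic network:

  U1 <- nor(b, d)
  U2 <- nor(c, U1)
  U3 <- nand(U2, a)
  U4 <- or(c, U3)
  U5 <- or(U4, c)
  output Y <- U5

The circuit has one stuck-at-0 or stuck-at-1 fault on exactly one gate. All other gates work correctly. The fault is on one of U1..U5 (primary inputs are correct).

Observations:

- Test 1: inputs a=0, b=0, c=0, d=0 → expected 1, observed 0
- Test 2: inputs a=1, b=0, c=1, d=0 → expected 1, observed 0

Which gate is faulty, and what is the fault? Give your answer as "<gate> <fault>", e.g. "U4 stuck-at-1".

U5 stuck-at-0

Fault-free values for test 1 (a=0, b=0, c=0, d=0): U1=1, U2=0, U3=1, U4=1, U5=1, giving Y=1. Observed 0.
Test 1: faults giving observed 0 are {U3 stuck-at-0, U4 stuck-at-0, U5 stuck-at-0}.
Test 2 (a=1, b=0, c=1, d=0): fault-free U1=1, U2=0, U3=1, U4=1, U5=1 → 1; observed 0. Eliminates U3 stuck-at-0, U4 stuck-at-0.
Only U5 stuck-at-0 is consistent with every test.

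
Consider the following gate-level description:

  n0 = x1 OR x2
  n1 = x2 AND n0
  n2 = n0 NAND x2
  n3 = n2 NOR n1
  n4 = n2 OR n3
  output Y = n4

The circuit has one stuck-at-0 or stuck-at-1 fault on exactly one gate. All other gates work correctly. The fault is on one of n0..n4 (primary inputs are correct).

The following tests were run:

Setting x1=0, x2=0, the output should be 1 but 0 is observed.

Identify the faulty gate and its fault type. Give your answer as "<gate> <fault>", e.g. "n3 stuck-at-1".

Fault-free values for test 1 (x1=0, x2=0): n0=0, n1=0, n2=1, n3=0, n4=1, giving Y=1. Observed 0.
Test 1: faults giving observed 0 are {n4 stuck-at-0}.
Only n4 stuck-at-0 is consistent with every test.

n4 stuck-at-0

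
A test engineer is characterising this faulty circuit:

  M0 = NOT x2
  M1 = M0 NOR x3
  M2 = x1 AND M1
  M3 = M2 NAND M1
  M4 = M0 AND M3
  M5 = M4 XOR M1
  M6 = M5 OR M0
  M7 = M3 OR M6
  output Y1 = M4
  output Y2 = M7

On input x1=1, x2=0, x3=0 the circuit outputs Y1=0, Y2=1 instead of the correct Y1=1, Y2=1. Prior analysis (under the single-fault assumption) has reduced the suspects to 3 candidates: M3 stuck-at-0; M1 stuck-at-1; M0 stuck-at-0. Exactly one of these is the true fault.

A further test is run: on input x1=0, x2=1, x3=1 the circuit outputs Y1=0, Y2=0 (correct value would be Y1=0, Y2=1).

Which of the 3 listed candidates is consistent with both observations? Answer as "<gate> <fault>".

M3 stuck-at-0

Evaluate each candidate on input x1=0, x2=1, x3=1:
  M3 stuck-at-0: M0=0, M1=0, M2=0, M3=0 [stuck-at-0], M4=0, M5=0, M6=0, M7=0 → Y1=0, Y2=0 — matches
  M1 stuck-at-1: M0=0, M1=1 [stuck-at-1], M2=0, M3=1, M4=0, M5=1, M6=1, M7=1 → Y1=0, Y2=1 — eliminated
  M0 stuck-at-0: M0=0 [stuck-at-0], M1=0, M2=0, M3=1, M4=0, M5=0, M6=0, M7=1 → Y1=0, Y2=1 — eliminated
Only M3 stuck-at-0 reproduces the observed Y1=0, Y2=0.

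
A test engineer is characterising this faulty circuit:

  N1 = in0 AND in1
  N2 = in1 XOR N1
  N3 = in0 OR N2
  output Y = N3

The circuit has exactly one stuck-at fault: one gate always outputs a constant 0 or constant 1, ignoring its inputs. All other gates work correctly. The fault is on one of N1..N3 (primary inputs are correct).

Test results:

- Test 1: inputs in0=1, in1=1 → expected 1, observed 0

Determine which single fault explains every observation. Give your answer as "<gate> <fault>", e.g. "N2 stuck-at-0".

Fault-free values for test 1 (in0=1, in1=1): N1=1, N2=0, N3=1, giving Y=1. Observed 0.
Test 1: faults giving observed 0 are {N3 stuck-at-0}.
Only N3 stuck-at-0 is consistent with every test.

N3 stuck-at-0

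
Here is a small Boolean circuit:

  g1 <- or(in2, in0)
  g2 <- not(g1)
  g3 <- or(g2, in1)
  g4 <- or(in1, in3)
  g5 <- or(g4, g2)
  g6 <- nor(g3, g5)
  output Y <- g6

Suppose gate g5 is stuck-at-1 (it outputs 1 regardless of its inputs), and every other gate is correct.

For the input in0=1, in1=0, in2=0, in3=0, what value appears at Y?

0

Propagate with g5 forced: g1=1, g2=0, g3=0, g4=0, g5=1 [stuck-at-1], g6=0.
So Y = 0. (Without the fault it would be 1.)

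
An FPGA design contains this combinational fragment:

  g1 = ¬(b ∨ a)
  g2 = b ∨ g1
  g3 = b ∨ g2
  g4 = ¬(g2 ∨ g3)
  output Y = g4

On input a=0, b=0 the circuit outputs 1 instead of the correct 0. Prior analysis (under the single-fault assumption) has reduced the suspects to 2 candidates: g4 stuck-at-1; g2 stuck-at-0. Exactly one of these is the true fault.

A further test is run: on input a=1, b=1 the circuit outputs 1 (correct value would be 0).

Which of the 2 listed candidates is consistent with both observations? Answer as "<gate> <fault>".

g4 stuck-at-1

Evaluate each candidate on input a=1, b=1:
  g4 stuck-at-1: g1=0, g2=1, g3=1, g4=1 [stuck-at-1] → 1 — matches
  g2 stuck-at-0: g1=0, g2=0 [stuck-at-0], g3=1, g4=0 → 0 — eliminated
Only g4 stuck-at-1 reproduces the observed 1.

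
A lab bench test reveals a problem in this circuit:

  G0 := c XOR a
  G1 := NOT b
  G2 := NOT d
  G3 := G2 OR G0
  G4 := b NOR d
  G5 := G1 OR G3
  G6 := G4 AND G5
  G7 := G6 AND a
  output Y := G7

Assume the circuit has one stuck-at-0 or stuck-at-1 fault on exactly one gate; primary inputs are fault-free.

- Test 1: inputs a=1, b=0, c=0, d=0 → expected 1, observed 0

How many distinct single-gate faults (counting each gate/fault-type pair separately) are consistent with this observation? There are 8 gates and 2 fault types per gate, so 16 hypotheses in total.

4

Fault-free: G0=1, G1=1, G2=1, G3=1, G4=1, G5=1, G6=1, G7=1 → 1. Observed 0.
  G0: none of the 2 fault types match ✗
  G1: none of the 2 fault types match ✗
  G2: none of the 2 fault types match ✗
  G3: none of the 2 fault types match ✗
  G4: stuck-at-0 ✓; others ✗
  G5: stuck-at-0 ✓; others ✗
  G6: stuck-at-0 ✓; others ✗
  G7: stuck-at-0 ✓; others ✗
Consistent faults: {G4 stuck-at-0, G5 stuck-at-0, G6 stuck-at-0, G7 stuck-at-0} — 4 in all.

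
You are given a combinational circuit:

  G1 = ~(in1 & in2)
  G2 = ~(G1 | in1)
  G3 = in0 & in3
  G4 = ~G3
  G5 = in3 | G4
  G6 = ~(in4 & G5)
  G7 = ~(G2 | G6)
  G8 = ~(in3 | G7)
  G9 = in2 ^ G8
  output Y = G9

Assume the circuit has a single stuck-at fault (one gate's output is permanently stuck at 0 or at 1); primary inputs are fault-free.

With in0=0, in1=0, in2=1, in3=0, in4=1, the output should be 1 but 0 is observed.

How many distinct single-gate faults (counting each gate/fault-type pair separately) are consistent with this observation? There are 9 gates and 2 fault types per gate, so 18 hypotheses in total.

9

Fault-free: G1=1, G2=0, G3=0, G4=1, G5=1, G6=0, G7=1, G8=0, G9=1 → 1. Observed 0.
  G1: stuck-at-0 ✓; others ✗
  G2: stuck-at-1 ✓; others ✗
  G3: stuck-at-1 ✓; others ✗
  G4: stuck-at-0 ✓; others ✗
  G5: stuck-at-0 ✓; others ✗
  G6: stuck-at-1 ✓; others ✗
  G7: stuck-at-0 ✓; others ✗
  G8: stuck-at-1 ✓; others ✗
  G9: stuck-at-0 ✓; others ✗
Consistent faults: {G1 stuck-at-0, G2 stuck-at-1, G3 stuck-at-1, G4 stuck-at-0, G5 stuck-at-0, G6 stuck-at-1, G7 stuck-at-0, G8 stuck-at-1, G9 stuck-at-0} — 9 in all.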